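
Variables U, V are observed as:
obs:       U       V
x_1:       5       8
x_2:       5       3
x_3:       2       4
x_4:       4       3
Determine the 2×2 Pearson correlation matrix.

Step 1 — column means:
  mean(U) = (5 + 5 + 2 + 4) / 4 = 16/4 = 4
  mean(V) = (8 + 3 + 4 + 3) / 4 = 18/4 = 4.5

Step 2 — sample variances and covariances s[i,j] = (1/(n-1)) · Σ_k (x_{k,i} - mean_i) · (x_{k,j} - mean_j), with n-1 = 3:
  s[U,U] = ((1)·(1) + (1)·(1) + (-2)·(-2) + (0)·(0)) / 3 = 6/3 = 2
  s[U,V] = ((1)·(3.5) + (1)·(-1.5) + (-2)·(-0.5) + (0)·(-1.5)) / 3 = 3/3 = 1
  s[V,V] = ((3.5)·(3.5) + (-1.5)·(-1.5) + (-0.5)·(-0.5) + (-1.5)·(-1.5)) / 3 = 17/3 = 5.6667
  Sample standard deviations s_i = √(s[i,i]):
  s(U) = √(2) = 1.4142
  s(V) = √(5.6667) = 2.3805

Step 3 — r_{ij} = s_{ij} / (s_i · s_j):
  r[U,U] = 1 (diagonal).
  r[U,V] = 1 / (1.4142 · 2.3805) = 1 / 3.3665 = 0.297
  r[V,V] = 1 (diagonal).

R is symmetric with unit diagonal. Assembling:

R = [[1, 0.297],
 [0.297, 1]]


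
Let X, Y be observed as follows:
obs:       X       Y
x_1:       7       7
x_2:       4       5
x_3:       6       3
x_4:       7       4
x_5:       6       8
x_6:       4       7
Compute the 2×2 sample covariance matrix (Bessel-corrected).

Step 1 — column means:
  mean(X) = (7 + 4 + 6 + 7 + 6 + 4) / 6 = 34/6 = 5.6667
  mean(Y) = (7 + 5 + 3 + 4 + 8 + 7) / 6 = 34/6 = 5.6667

Step 2 — sample covariance S[i,j] = (1/(n-1)) · Σ_k (x_{k,i} - mean_i) · (x_{k,j} - mean_j), with n-1 = 5.
  S[X,X] = ((1.3333)·(1.3333) + (-1.6667)·(-1.6667) + (0.3333)·(0.3333) + (1.3333)·(1.3333) + (0.3333)·(0.3333) + (-1.6667)·(-1.6667)) / 5 = 9.3333/5 = 1.8667
  S[X,Y] = ((1.3333)·(1.3333) + (-1.6667)·(-0.6667) + (0.3333)·(-2.6667) + (1.3333)·(-1.6667) + (0.3333)·(2.3333) + (-1.6667)·(1.3333)) / 5 = -1.6667/5 = -0.3333
  S[Y,Y] = ((1.3333)·(1.3333) + (-0.6667)·(-0.6667) + (-2.6667)·(-2.6667) + (-1.6667)·(-1.6667) + (2.3333)·(2.3333) + (1.3333)·(1.3333)) / 5 = 19.3333/5 = 3.8667

S is symmetric (S[j,i] = S[i,j]). Assembling:

S = [[1.8667, -0.3333],
 [-0.3333, 3.8667]]


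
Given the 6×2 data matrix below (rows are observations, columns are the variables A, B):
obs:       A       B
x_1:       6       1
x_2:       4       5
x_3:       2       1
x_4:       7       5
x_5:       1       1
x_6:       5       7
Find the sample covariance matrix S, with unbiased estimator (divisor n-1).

Step 1 — column means:
  mean(A) = (6 + 4 + 2 + 7 + 1 + 5) / 6 = 25/6 = 4.1667
  mean(B) = (1 + 5 + 1 + 5 + 1 + 7) / 6 = 20/6 = 3.3333

Step 2 — sample covariance S[i,j] = (1/(n-1)) · Σ_k (x_{k,i} - mean_i) · (x_{k,j} - mean_j), with n-1 = 5.
  S[A,A] = ((1.8333)·(1.8333) + (-0.1667)·(-0.1667) + (-2.1667)·(-2.1667) + (2.8333)·(2.8333) + (-3.1667)·(-3.1667) + (0.8333)·(0.8333)) / 5 = 26.8333/5 = 5.3667
  S[A,B] = ((1.8333)·(-2.3333) + (-0.1667)·(1.6667) + (-2.1667)·(-2.3333) + (2.8333)·(1.6667) + (-3.1667)·(-2.3333) + (0.8333)·(3.6667)) / 5 = 15.6667/5 = 3.1333
  S[B,B] = ((-2.3333)·(-2.3333) + (1.6667)·(1.6667) + (-2.3333)·(-2.3333) + (1.6667)·(1.6667) + (-2.3333)·(-2.3333) + (3.6667)·(3.6667)) / 5 = 35.3333/5 = 7.0667

S is symmetric (S[j,i] = S[i,j]). Assembling:

S = [[5.3667, 3.1333],
 [3.1333, 7.0667]]


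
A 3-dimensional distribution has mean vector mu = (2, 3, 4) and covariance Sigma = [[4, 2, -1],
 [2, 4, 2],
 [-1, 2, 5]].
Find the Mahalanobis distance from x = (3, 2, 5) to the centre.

Step 1 — centre the observation: (x - mu) = (1, -1, 1).

Step 2 — invert Sigma (cofactor / det for 3×3, or solve directly):
  Sigma^{-1} = [[0.5, -0.375, 0.25],
 [-0.375, 0.5938, -0.3125],
 [0.25, -0.3125, 0.375]].

Step 3 — form the quadratic (x - mu)^T · Sigma^{-1} · (x - mu):
  Sigma^{-1} · (x - mu) = (1.125, -1.2812, 0.9375).
  (x - mu)^T · [Sigma^{-1} · (x - mu)] = (1)·(1.125) + (-1)·(-1.2812) + (1)·(0.9375) = 3.3438.

Step 4 — take square root: d = √(3.3438) ≈ 1.8286.

d(x, mu) = √(3.3438) ≈ 1.8286


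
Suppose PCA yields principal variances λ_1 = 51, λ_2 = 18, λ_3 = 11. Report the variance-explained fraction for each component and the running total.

Step 1 — total variance = trace(Sigma) = Σ λ_i = 51 + 18 + 11 = 80.

Step 2 — fraction explained by component i = λ_i / Σ λ:
  PC1: 51/80 = 0.6375
  PC2: 18/80 = 0.225
  PC3: 11/80 = 0.1375

Step 3 — cumulative fraction after k components = (λ_1 + ... + λ_k) / Σ λ:
  k = 1: 51/80 = 0.6375
  k = 2: (51 + 18)/80 = 69/80 = 0.8625
  k = 3: (51 + 18 + 11)/80 = 80/80 = 1

Summary (fraction, with percent):

explained: PC1 0.6375 (63.75%), PC2 0.225 (22.5%), PC3 0.1375 (13.75%);  cumulative: 0.6375, 0.8625, 1


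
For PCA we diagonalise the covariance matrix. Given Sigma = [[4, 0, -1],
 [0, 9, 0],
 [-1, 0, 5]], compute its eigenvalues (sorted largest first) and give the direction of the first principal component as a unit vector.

Step 1 — characteristic polynomial p(λ) = det(λI - Sigma) = λ³ - tr·λ² + c_1·λ - det, where tr = trace, c_1 = sum of the principal 2×2 minors, det = det(Sigma):
  tr = 4 + 9 + 5 = 18,
  c_1 = (4·9 - (0)²) + (4·5 - (-1)²) + (9·5 - (0)²) = 36 + 19 + 45 = 100,
  det = 4·(9·5 - (0)²) - (0)·((0)·5 - (0)·(-1)) + (-1)·((0)·(0) - 9·(-1)) = 4·(45) - (0)·(0) + (-1)·(9) = 171.
  So p(λ) = λ³ - 18λ² + 100λ - 171.
Step 2 — look for an integer root (rational root theorem: any rational root is an integer divisor of 171). Testing λ = 9:
  p(9) = 729 - 1458 + 900 - 171 = 0  ✓
  Dividing out (λ - 9): p(λ) = (λ - 9)(λ² - 9λ + 19).
Step 3 — remaining eigenvalues from the quadratic λ² - 9λ + 19 = 0:
  Δ = 9² - 4·19 = 81 - 76 = 5,  λ = (9 ± √5)/2 = (9 ± 2.2361)/2 ≈ 5.618 or 3.382.
  Sorted: λ_1 = 9,  λ_2 = 5.618,  λ_3 = 3.382  (check: sum = 18 = tr ✓).

Step 4 — unit eigenvector for λ_1 = 9: v spans the null space of (Sigma - λ_1 I), whose rows are
  r_1 = (-5, 0, -1),  r_2 = (0, 0, 0),  r_3 = (-1, 0, -4).
  v is orthogonal to every row, so take v ∝ r_1 × r_3 = ((0)·(-4) - (-1)·(0), (-1)·(-1) - (-5)·(-4), (-5)·(0) - (0)·(-1)) = (0, -19, 0).
  Rescale (divide by 19; multiply by -1 so the first nonzero entry is positive): u = (0, 1, 0).
  ||u|| = √((0)² + (1)² + (0)²) = √(1) = 1,  v_1 = u/||u|| ≈ (0, 1, 0) (||v_1|| = 1).

λ_1 = 9,  λ_2 = 5.618,  λ_3 = 3.382;  v_1 ≈ (0, 1, 0)


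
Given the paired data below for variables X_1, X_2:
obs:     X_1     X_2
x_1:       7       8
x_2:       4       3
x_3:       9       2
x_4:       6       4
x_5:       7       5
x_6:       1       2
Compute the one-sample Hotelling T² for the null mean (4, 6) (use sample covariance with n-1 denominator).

Step 1 — sample mean vector:
  mean(X_1) = (7 + 4 + 9 + 6 + 7 + 1) / 6 = 34/6 = 5.6667
  mean(X_2) = (8 + 3 + 2 + 4 + 5 + 2) / 6 = 24/6 = 4
  x̄ = (5.6667, 4),  deviation x̄ - mu_0 = (5.6667, 4) - (4, 6) = (1.6667, -2).

Step 2 — sample covariance matrix, S[i,j] = (1/(n-1)) · Σ_k (x_{k,i} - mean_i) · (x_{k,j} - mean_j), divisor n-1 = 5:
  S[X_1,X_1] = ((1.3333)·(1.3333) + (-1.6667)·(-1.6667) + (3.3333)·(3.3333) + (0.3333)·(0.3333) + (1.3333)·(1.3333) + (-4.6667)·(-4.6667)) / 5 = 39.3333/5 = 7.8667
  S[X_1,X_2] = ((1.3333)·(4) + (-1.6667)·(-1) + (3.3333)·(-2) + (0.3333)·(0) + (1.3333)·(1) + (-4.6667)·(-2)) / 5 = 11/5 = 2.2
  S[X_2,X_2] = ((4)·(4) + (-1)·(-1) + (-2)·(-2) + (0)·(0) + (1)·(1) + (-2)·(-2)) / 5 = 26/5 = 5.2
  S = [[7.8667, 2.2],
 [2.2, 5.2]].

Step 3 — invert S. det(S) = 7.8667·5.2 - (2.2)² = 36.0667.
  S^{-1} = (1/det) · [[d, -b], [-b, a]] = [[0.1442, -0.061],
 [-0.061, 0.2181]].

Step 4 — quadratic form (x̄ - mu_0)^T · S^{-1} · (x̄ - mu_0):
  S^{-1} · (x̄ - mu_0) = (0.3623, -0.5379),
  (x̄ - mu_0)^T · [...] = (1.6667)·(0.3623) + (-2)·(-0.5379) = 1.6796.

Step 5 — scale by n: T² = 6 · 1.6796 = 10.0776.

T² ≈ 10.0776


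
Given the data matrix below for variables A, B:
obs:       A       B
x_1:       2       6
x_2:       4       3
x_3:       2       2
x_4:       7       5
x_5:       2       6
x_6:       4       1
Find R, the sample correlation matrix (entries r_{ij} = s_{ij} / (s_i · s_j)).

Step 1 — column means:
  mean(A) = (2 + 4 + 2 + 7 + 2 + 4) / 6 = 21/6 = 3.5
  mean(B) = (6 + 3 + 2 + 5 + 6 + 1) / 6 = 23/6 = 3.8333

Step 2 — sample variances and covariances s[i,j] = (1/(n-1)) · Σ_k (x_{k,i} - mean_i) · (x_{k,j} - mean_j), with n-1 = 5:
  s[A,A] = ((-1.5)·(-1.5) + (0.5)·(0.5) + (-1.5)·(-1.5) + (3.5)·(3.5) + (-1.5)·(-1.5) + (0.5)·(0.5)) / 5 = 19.5/5 = 3.9
  s[A,B] = ((-1.5)·(2.1667) + (0.5)·(-0.8333) + (-1.5)·(-1.8333) + (3.5)·(1.1667) + (-1.5)·(2.1667) + (0.5)·(-2.8333)) / 5 = -1.5/5 = -0.3
  s[B,B] = ((2.1667)·(2.1667) + (-0.8333)·(-0.8333) + (-1.8333)·(-1.8333) + (1.1667)·(1.1667) + (2.1667)·(2.1667) + (-2.8333)·(-2.8333)) / 5 = 22.8333/5 = 4.5667
  Sample standard deviations s_i = √(s[i,i]):
  s(A) = √(3.9) = 1.9748
  s(B) = √(4.5667) = 2.137

Step 3 — r_{ij} = s_{ij} / (s_i · s_j):
  r[A,A] = 1 (diagonal).
  r[A,B] = -0.3 / (1.9748 · 2.137) = -0.3 / 4.2202 = -0.0711
  r[B,B] = 1 (diagonal).

R is symmetric with unit diagonal. Assembling:

R = [[1, -0.0711],
 [-0.0711, 1]]


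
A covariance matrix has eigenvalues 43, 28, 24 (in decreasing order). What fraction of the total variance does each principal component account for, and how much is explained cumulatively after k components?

Step 1 — total variance = trace(Sigma) = Σ λ_i = 43 + 28 + 24 = 95.

Step 2 — fraction explained by component i = λ_i / Σ λ:
  PC1: 43/95 = 0.4526
  PC2: 28/95 = 0.2947
  PC3: 24/95 = 0.2526

Step 3 — cumulative fraction after k components = (λ_1 + ... + λ_k) / Σ λ:
  k = 1: 43/95 = 0.4526
  k = 2: (43 + 28)/95 = 71/95 = 0.7474
  k = 3: (43 + 28 + 24)/95 = 95/95 = 1

Summary (fraction, with percent):

explained: PC1 0.4526 (45.26%), PC2 0.2947 (29.47%), PC3 0.2526 (25.26%);  cumulative: 0.4526, 0.7474, 1


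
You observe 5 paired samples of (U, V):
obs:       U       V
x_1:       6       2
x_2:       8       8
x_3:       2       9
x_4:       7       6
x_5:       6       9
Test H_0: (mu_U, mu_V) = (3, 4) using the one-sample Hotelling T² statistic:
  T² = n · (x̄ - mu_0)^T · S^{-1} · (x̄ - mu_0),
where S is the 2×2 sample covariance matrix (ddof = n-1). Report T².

Step 1 — sample mean vector:
  mean(U) = (6 + 8 + 2 + 7 + 6) / 5 = 29/5 = 5.8
  mean(V) = (2 + 8 + 9 + 6 + 9) / 5 = 34/5 = 6.8
  x̄ = (5.8, 6.8),  deviation x̄ - mu_0 = (5.8, 6.8) - (3, 4) = (2.8, 2.8).

Step 2 — sample covariance matrix, S[i,j] = (1/(n-1)) · Σ_k (x_{k,i} - mean_i) · (x_{k,j} - mean_j), divisor n-1 = 4:
  S[U,U] = ((0.2)·(0.2) + (2.2)·(2.2) + (-3.8)·(-3.8) + (1.2)·(1.2) + (0.2)·(0.2)) / 4 = 20.8/4 = 5.2
  S[U,V] = ((0.2)·(-4.8) + (2.2)·(1.2) + (-3.8)·(2.2) + (1.2)·(-0.8) + (0.2)·(2.2)) / 4 = -7.2/4 = -1.8
  S[V,V] = ((-4.8)·(-4.8) + (1.2)·(1.2) + (2.2)·(2.2) + (-0.8)·(-0.8) + (2.2)·(2.2)) / 4 = 34.8/4 = 8.7
  S = [[5.2, -1.8],
 [-1.8, 8.7]].

Step 3 — invert S. det(S) = 5.2·8.7 - (-1.8)² = 42.
  S^{-1} = (1/det) · [[d, -b], [-b, a]] = [[0.2071, 0.0429],
 [0.0429, 0.1238]].

Step 4 — quadratic form (x̄ - mu_0)^T · S^{-1} · (x̄ - mu_0):
  S^{-1} · (x̄ - mu_0) = (0.7, 0.4667),
  (x̄ - mu_0)^T · [...] = (2.8)·(0.7) + (2.8)·(0.4667) = 3.2667.

Step 5 — scale by n: T² = 5 · 3.2667 = 16.3333.

T² ≈ 16.3333


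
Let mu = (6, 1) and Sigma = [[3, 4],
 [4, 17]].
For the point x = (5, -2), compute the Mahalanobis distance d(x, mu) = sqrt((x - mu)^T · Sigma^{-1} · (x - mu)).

Step 1 — centre the observation: (x - mu) = (-1, -3).

Step 2 — invert Sigma. det(Sigma) = 3·17 - (4)² = 35.
  Sigma^{-1} = (1/det) · [[d, -b], [-b, a]] = [[0.4857, -0.1143],
 [-0.1143, 0.0857]].

Step 3 — form the quadratic (x - mu)^T · Sigma^{-1} · (x - mu):
  Sigma^{-1} · (x - mu) = (-0.1429, -0.1429).
  (x - mu)^T · [Sigma^{-1} · (x - mu)] = (-1)·(-0.1429) + (-3)·(-0.1429) = 0.5714.

Step 4 — take square root: d = √(0.5714) ≈ 0.7559.

d(x, mu) = √(0.5714) ≈ 0.7559


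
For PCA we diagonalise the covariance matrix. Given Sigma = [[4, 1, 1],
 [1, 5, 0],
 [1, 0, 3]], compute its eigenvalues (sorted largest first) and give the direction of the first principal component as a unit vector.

Step 1 — characteristic polynomial p(λ) = det(λI - Sigma) = λ³ - tr·λ² + c_1·λ - det, where tr = trace, c_1 = sum of the principal 2×2 minors, det = det(Sigma):
  tr = 4 + 5 + 3 = 12,
  c_1 = (4·5 - (1)²) + (4·3 - (1)²) + (5·3 - (0)²) = 19 + 11 + 15 = 45,
  det = 4·(5·3 - (0)²) - (1)·((1)·3 - (0)·(1)) + (1)·((1)·(0) - 5·(1)) = 4·(15) - (1)·(3) + (1)·(-5) = 52.
  So p(λ) = λ³ - 12λ² + 45λ - 52.
Step 2 — look for an integer root (rational root theorem: any rational root is an integer divisor of 52). Testing λ = 4:
  p(4) = 64 - 192 + 180 - 52 = 0  ✓
  Dividing out (λ - 4): p(λ) = (λ - 4)(λ² - 8λ + 13).
Step 3 — remaining eigenvalues from the quadratic λ² - 8λ + 13 = 0:
  Δ = 8² - 4·13 = 64 - 52 = 12,  λ = (8 ± √12)/2 = (8 ± 3.4641)/2 ≈ 5.7321 or 2.2679.
  Sorted: λ_1 = 5.7321,  λ_2 = 4,  λ_3 = 2.2679  (check: sum = 12 = tr ✓).

Step 4 — unit eigenvector for λ_1 ≈ 5.7321: v spans the null space of (Sigma - λ_1 I), whose rows are
  r_1 = (-1.7321, 1, 1),  r_2 = (1, -0.7321, 0),  r_3 = (1, 0, -2.7321).
  v is orthogonal to every row, so take v ∝ r_1 × r_2 = ((1)·(0) - (1)·(-0.7321), (1)·(1) - (-1.7321)·(0), (-1.7321)·(-0.7321) - (1)·(1)) ≈ (0.7321, 1, 0.2679).
  Let u = (0.7321, 1, 0.2679).
  ||u|| = √((0.7321)² + (1)² + (0.2679)²) = √(1.6077) ≈ 1.2679,  v_1 = u/||u|| ≈ (0.5774, 0.7887, 0.2113) (||v_1|| = 1).

λ_1 = 5.7321,  λ_2 = 4,  λ_3 = 2.2679;  v_1 ≈ (0.5774, 0.7887, 0.2113)


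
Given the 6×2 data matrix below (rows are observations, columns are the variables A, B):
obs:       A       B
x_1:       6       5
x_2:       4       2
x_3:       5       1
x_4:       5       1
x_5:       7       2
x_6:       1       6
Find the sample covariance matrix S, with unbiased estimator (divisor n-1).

Step 1 — column means:
  mean(A) = (6 + 4 + 5 + 5 + 7 + 1) / 6 = 28/6 = 4.6667
  mean(B) = (5 + 2 + 1 + 1 + 2 + 6) / 6 = 17/6 = 2.8333

Step 2 — sample covariance S[i,j] = (1/(n-1)) · Σ_k (x_{k,i} - mean_i) · (x_{k,j} - mean_j), with n-1 = 5.
  S[A,A] = ((1.3333)·(1.3333) + (-0.6667)·(-0.6667) + (0.3333)·(0.3333) + (0.3333)·(0.3333) + (2.3333)·(2.3333) + (-3.6667)·(-3.6667)) / 5 = 21.3333/5 = 4.2667
  S[A,B] = ((1.3333)·(2.1667) + (-0.6667)·(-0.8333) + (0.3333)·(-1.8333) + (0.3333)·(-1.8333) + (2.3333)·(-0.8333) + (-3.6667)·(3.1667)) / 5 = -11.3333/5 = -2.2667
  S[B,B] = ((2.1667)·(2.1667) + (-0.8333)·(-0.8333) + (-1.8333)·(-1.8333) + (-1.8333)·(-1.8333) + (-0.8333)·(-0.8333) + (3.1667)·(3.1667)) / 5 = 22.8333/5 = 4.5667

S is symmetric (S[j,i] = S[i,j]). Assembling:

S = [[4.2667, -2.2667],
 [-2.2667, 4.5667]]


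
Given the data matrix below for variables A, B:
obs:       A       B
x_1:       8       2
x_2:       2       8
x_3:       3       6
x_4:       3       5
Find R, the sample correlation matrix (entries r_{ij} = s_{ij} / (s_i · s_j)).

Step 1 — column means:
  mean(A) = (8 + 2 + 3 + 3) / 4 = 16/4 = 4
  mean(B) = (2 + 8 + 6 + 5) / 4 = 21/4 = 5.25

Step 2 — sample variances and covariances s[i,j] = (1/(n-1)) · Σ_k (x_{k,i} - mean_i) · (x_{k,j} - mean_j), with n-1 = 3:
  s[A,A] = ((4)·(4) + (-2)·(-2) + (-1)·(-1) + (-1)·(-1)) / 3 = 22/3 = 7.3333
  s[A,B] = ((4)·(-3.25) + (-2)·(2.75) + (-1)·(0.75) + (-1)·(-0.25)) / 3 = -19/3 = -6.3333
  s[B,B] = ((-3.25)·(-3.25) + (2.75)·(2.75) + (0.75)·(0.75) + (-0.25)·(-0.25)) / 3 = 18.75/3 = 6.25
  Sample standard deviations s_i = √(s[i,i]):
  s(A) = √(7.3333) = 2.708
  s(B) = √(6.25) = 2.5

Step 3 — r_{ij} = s_{ij} / (s_i · s_j):
  r[A,A] = 1 (diagonal).
  r[A,B] = -6.3333 / (2.708 · 2.5) = -6.3333 / 6.77 = -0.9355
  r[B,B] = 1 (diagonal).

R is symmetric with unit diagonal. Assembling:

R = [[1, -0.9355],
 [-0.9355, 1]]


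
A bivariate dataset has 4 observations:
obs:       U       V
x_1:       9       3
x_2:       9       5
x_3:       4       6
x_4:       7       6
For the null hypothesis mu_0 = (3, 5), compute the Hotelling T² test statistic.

Step 1 — sample mean vector:
  mean(U) = (9 + 9 + 4 + 7) / 4 = 29/4 = 7.25
  mean(V) = (3 + 5 + 6 + 6) / 4 = 20/4 = 5
  x̄ = (7.25, 5),  deviation x̄ - mu_0 = (7.25, 5) - (3, 5) = (4.25, 0).

Step 2 — sample covariance matrix, S[i,j] = (1/(n-1)) · Σ_k (x_{k,i} - mean_i) · (x_{k,j} - mean_j), divisor n-1 = 3:
  S[U,U] = ((1.75)·(1.75) + (1.75)·(1.75) + (-3.25)·(-3.25) + (-0.25)·(-0.25)) / 3 = 16.75/3 = 5.5833
  S[U,V] = ((1.75)·(-2) + (1.75)·(0) + (-3.25)·(1) + (-0.25)·(1)) / 3 = -7/3 = -2.3333
  S[V,V] = ((-2)·(-2) + (0)·(0) + (1)·(1) + (1)·(1)) / 3 = 6/3 = 2
  S = [[5.5833, -2.3333],
 [-2.3333, 2]].

Step 3 — invert S. det(S) = 5.5833·2 - (-2.3333)² = 5.7222.
  S^{-1} = (1/det) · [[d, -b], [-b, a]] = [[0.3495, 0.4078],
 [0.4078, 0.9757]].

Step 4 — quadratic form (x̄ - mu_0)^T · S^{-1} · (x̄ - mu_0):
  S^{-1} · (x̄ - mu_0) = (1.4854, 1.733),
  (x̄ - mu_0)^T · [...] = (4.25)·(1.4854) + (0)·(1.733) = 6.3131.

Step 5 — scale by n: T² = 4 · 6.3131 = 25.2524.

T² ≈ 25.2524


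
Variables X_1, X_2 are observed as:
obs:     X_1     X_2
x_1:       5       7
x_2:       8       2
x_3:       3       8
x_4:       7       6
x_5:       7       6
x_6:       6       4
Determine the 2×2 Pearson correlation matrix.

Step 1 — column means:
  mean(X_1) = (5 + 8 + 3 + 7 + 7 + 6) / 6 = 36/6 = 6
  mean(X_2) = (7 + 2 + 8 + 6 + 6 + 4) / 6 = 33/6 = 5.5

Step 2 — sample variances and covariances s[i,j] = (1/(n-1)) · Σ_k (x_{k,i} - mean_i) · (x_{k,j} - mean_j), with n-1 = 5:
  s[X_1,X_1] = ((-1)·(-1) + (2)·(2) + (-3)·(-3) + (1)·(1) + (1)·(1) + (0)·(0)) / 5 = 16/5 = 3.2
  s[X_1,X_2] = ((-1)·(1.5) + (2)·(-3.5) + (-3)·(2.5) + (1)·(0.5) + (1)·(0.5) + (0)·(-1.5)) / 5 = -15/5 = -3
  s[X_2,X_2] = ((1.5)·(1.5) + (-3.5)·(-3.5) + (2.5)·(2.5) + (0.5)·(0.5) + (0.5)·(0.5) + (-1.5)·(-1.5)) / 5 = 23.5/5 = 4.7
  Sample standard deviations s_i = √(s[i,i]):
  s(X_1) = √(3.2) = 1.7889
  s(X_2) = √(4.7) = 2.1679

Step 3 — r_{ij} = s_{ij} / (s_i · s_j):
  r[X_1,X_1] = 1 (diagonal).
  r[X_1,X_2] = -3 / (1.7889 · 2.1679) = -3 / 3.8781 = -0.7736
  r[X_2,X_2] = 1 (diagonal).

R is symmetric with unit diagonal. Assembling:

R = [[1, -0.7736],
 [-0.7736, 1]]


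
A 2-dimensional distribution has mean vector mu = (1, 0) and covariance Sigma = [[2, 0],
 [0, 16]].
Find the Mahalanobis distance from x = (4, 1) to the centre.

Step 1 — centre the observation: (x - mu) = (3, 1).

Step 2 — invert Sigma. det(Sigma) = 2·16 - (0)² = 32.
  Sigma^{-1} = (1/det) · [[d, -b], [-b, a]] = [[0.5, 0],
 [0, 0.0625]].

Step 3 — form the quadratic (x - mu)^T · Sigma^{-1} · (x - mu):
  Sigma^{-1} · (x - mu) = (1.5, 0.0625).
  (x - mu)^T · [Sigma^{-1} · (x - mu)] = (3)·(1.5) + (1)·(0.0625) = 4.5625.

Step 4 — take square root: d = √(4.5625) ≈ 2.136.

d(x, mu) = √(4.5625) ≈ 2.136


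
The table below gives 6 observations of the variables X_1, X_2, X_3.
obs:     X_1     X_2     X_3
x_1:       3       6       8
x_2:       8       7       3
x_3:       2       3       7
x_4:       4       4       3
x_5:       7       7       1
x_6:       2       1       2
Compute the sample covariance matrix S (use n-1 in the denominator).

Step 1 — column means:
  mean(X_1) = (3 + 8 + 2 + 4 + 7 + 2) / 6 = 26/6 = 4.3333
  mean(X_2) = (6 + 7 + 3 + 4 + 7 + 1) / 6 = 28/6 = 4.6667
  mean(X_3) = (8 + 3 + 7 + 3 + 1 + 2) / 6 = 24/6 = 4

Step 2 — sample covariance S[i,j] = (1/(n-1)) · Σ_k (x_{k,i} - mean_i) · (x_{k,j} - mean_j), with n-1 = 5.
  S[X_1,X_1] = ((-1.3333)·(-1.3333) + (3.6667)·(3.6667) + (-2.3333)·(-2.3333) + (-0.3333)·(-0.3333) + (2.6667)·(2.6667) + (-2.3333)·(-2.3333)) / 5 = 33.3333/5 = 6.6667
  S[X_1,X_2] = ((-1.3333)·(1.3333) + (3.6667)·(2.3333) + (-2.3333)·(-1.6667) + (-0.3333)·(-0.6667) + (2.6667)·(2.3333) + (-2.3333)·(-3.6667)) / 5 = 25.6667/5 = 5.1333
  S[X_1,X_3] = ((-1.3333)·(4) + (3.6667)·(-1) + (-2.3333)·(3) + (-0.3333)·(-1) + (2.6667)·(-3) + (-2.3333)·(-2)) / 5 = -19/5 = -3.8
  S[X_2,X_2] = ((1.3333)·(1.3333) + (2.3333)·(2.3333) + (-1.6667)·(-1.6667) + (-0.6667)·(-0.6667) + (2.3333)·(2.3333) + (-3.6667)·(-3.6667)) / 5 = 29.3333/5 = 5.8667
  S[X_2,X_3] = ((1.3333)·(4) + (2.3333)·(-1) + (-1.6667)·(3) + (-0.6667)·(-1) + (2.3333)·(-3) + (-3.6667)·(-2)) / 5 = -1/5 = -0.2
  S[X_3,X_3] = ((4)·(4) + (-1)·(-1) + (3)·(3) + (-1)·(-1) + (-3)·(-3) + (-2)·(-2)) / 5 = 40/5 = 8

S is symmetric (S[j,i] = S[i,j]). Assembling:

S = [[6.6667, 5.1333, -3.8],
 [5.1333, 5.8667, -0.2],
 [-3.8, -0.2, 8]]


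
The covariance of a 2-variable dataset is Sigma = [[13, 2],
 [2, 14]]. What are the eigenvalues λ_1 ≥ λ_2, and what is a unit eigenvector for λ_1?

Step 1 — characteristic polynomial of 2×2 Sigma:
  det(Sigma - λI) = λ² - trace · λ + det = 0.
  trace = 13 + 14 = 27, det = 13·14 - (2)² = 178.
Step 2 — discriminant:
  Δ = trace² - 4·det = 729 - 712 = 17.
Step 3 — eigenvalues:
  λ = (trace ± √Δ)/2 = (27 ± 4.1231)/2,
  λ_1 = 15.5616,  λ_2 = 11.4384.

Step 4 — unit eigenvector for λ_1: solve (Sigma - λ_1 I)v = 0. First row:
  (13 - 15.5616)·v_x + (2)·v_y = 0, i.e. (-2.5616)·v_x + (2)·v_y = 0,
  so v ∝ (b, λ_1 - a) = (2, 2.5616) = u.
  ||u|| = √((2)² + (2.5616)²) = √(10.5616) ≈ 3.2499,
  v_1 = u/||u|| ≈ (0.6154, 0.7882) (||v_1|| = 1).

λ_1 = 15.5616,  λ_2 = 11.4384;  v_1 ≈ (0.6154, 0.7882)


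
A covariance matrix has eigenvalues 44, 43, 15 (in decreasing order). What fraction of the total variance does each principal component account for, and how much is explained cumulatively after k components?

Step 1 — total variance = trace(Sigma) = Σ λ_i = 44 + 43 + 15 = 102.

Step 2 — fraction explained by component i = λ_i / Σ λ:
  PC1: 44/102 = 0.4314
  PC2: 43/102 = 0.4216
  PC3: 15/102 = 0.1471

Step 3 — cumulative fraction after k components = (λ_1 + ... + λ_k) / Σ λ:
  k = 1: 44/102 = 0.4314
  k = 2: (44 + 43)/102 = 87/102 = 0.8529
  k = 3: (44 + 43 + 15)/102 = 102/102 = 1

Summary (fraction, with percent):

explained: PC1 0.4314 (43.14%), PC2 0.4216 (42.16%), PC3 0.1471 (14.71%);  cumulative: 0.4314, 0.8529, 1


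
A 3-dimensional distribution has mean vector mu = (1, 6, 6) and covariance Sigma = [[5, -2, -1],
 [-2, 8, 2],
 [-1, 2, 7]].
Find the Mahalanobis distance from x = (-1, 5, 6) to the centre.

Step 1 — centre the observation: (x - mu) = (-2, -1, 0).

Step 2 — invert Sigma (cofactor / det for 3×3, or solve directly):
  Sigma^{-1} = [[0.2241, 0.0517, 0.0172],
 [0.0517, 0.1466, -0.0345],
 [0.0172, -0.0345, 0.1552]].

Step 3 — form the quadratic (x - mu)^T · Sigma^{-1} · (x - mu):
  Sigma^{-1} · (x - mu) = (-0.5, -0.25, 0).
  (x - mu)^T · [Sigma^{-1} · (x - mu)] = (-2)·(-0.5) + (-1)·(-0.25) + (0)·(0) = 1.25.

Step 4 — take square root: d = √(1.25) ≈ 1.118.

d(x, mu) = √(1.25) ≈ 1.118


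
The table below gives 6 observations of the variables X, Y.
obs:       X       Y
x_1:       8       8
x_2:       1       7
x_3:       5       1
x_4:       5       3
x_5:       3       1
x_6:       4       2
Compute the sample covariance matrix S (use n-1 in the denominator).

Step 1 — column means:
  mean(X) = (8 + 1 + 5 + 5 + 3 + 4) / 6 = 26/6 = 4.3333
  mean(Y) = (8 + 7 + 1 + 3 + 1 + 2) / 6 = 22/6 = 3.6667

Step 2 — sample covariance S[i,j] = (1/(n-1)) · Σ_k (x_{k,i} - mean_i) · (x_{k,j} - mean_j), with n-1 = 5.
  S[X,X] = ((3.6667)·(3.6667) + (-3.3333)·(-3.3333) + (0.6667)·(0.6667) + (0.6667)·(0.6667) + (-1.3333)·(-1.3333) + (-0.3333)·(-0.3333)) / 5 = 27.3333/5 = 5.4667
  S[X,Y] = ((3.6667)·(4.3333) + (-3.3333)·(3.3333) + (0.6667)·(-2.6667) + (0.6667)·(-0.6667) + (-1.3333)·(-2.6667) + (-0.3333)·(-1.6667)) / 5 = 6.6667/5 = 1.3333
  S[Y,Y] = ((4.3333)·(4.3333) + (3.3333)·(3.3333) + (-2.6667)·(-2.6667) + (-0.6667)·(-0.6667) + (-2.6667)·(-2.6667) + (-1.6667)·(-1.6667)) / 5 = 47.3333/5 = 9.4667

S is symmetric (S[j,i] = S[i,j]). Assembling:

S = [[5.4667, 1.3333],
 [1.3333, 9.4667]]


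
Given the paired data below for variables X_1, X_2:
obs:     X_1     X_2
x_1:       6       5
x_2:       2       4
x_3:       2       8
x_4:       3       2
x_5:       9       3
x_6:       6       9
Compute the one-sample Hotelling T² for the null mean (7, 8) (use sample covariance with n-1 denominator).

Step 1 — sample mean vector:
  mean(X_1) = (6 + 2 + 2 + 3 + 9 + 6) / 6 = 28/6 = 4.6667
  mean(X_2) = (5 + 4 + 8 + 2 + 3 + 9) / 6 = 31/6 = 5.1667
  x̄ = (4.6667, 5.1667),  deviation x̄ - mu_0 = (4.6667, 5.1667) - (7, 8) = (-2.3333, -2.8333).

Step 2 — sample covariance matrix, S[i,j] = (1/(n-1)) · Σ_k (x_{k,i} - mean_i) · (x_{k,j} - mean_j), divisor n-1 = 5:
  S[X_1,X_1] = ((1.3333)·(1.3333) + (-2.6667)·(-2.6667) + (-2.6667)·(-2.6667) + (-1.6667)·(-1.6667) + (4.3333)·(4.3333) + (1.3333)·(1.3333)) / 5 = 39.3333/5 = 7.8667
  S[X_1,X_2] = ((1.3333)·(-0.1667) + (-2.6667)·(-1.1667) + (-2.6667)·(2.8333) + (-1.6667)·(-3.1667) + (4.3333)·(-2.1667) + (1.3333)·(3.8333)) / 5 = -3.6667/5 = -0.7333
  S[X_2,X_2] = ((-0.1667)·(-0.1667) + (-1.1667)·(-1.1667) + (2.8333)·(2.8333) + (-3.1667)·(-3.1667) + (-2.1667)·(-2.1667) + (3.8333)·(3.8333)) / 5 = 38.8333/5 = 7.7667
  S = [[7.8667, -0.7333],
 [-0.7333, 7.7667]].

Step 3 — invert S. det(S) = 7.8667·7.7667 - (-0.7333)² = 60.56.
  S^{-1} = (1/det) · [[d, -b], [-b, a]] = [[0.1282, 0.0121],
 [0.0121, 0.1299]].

Step 4 — quadratic form (x̄ - mu_0)^T · S^{-1} · (x̄ - mu_0):
  S^{-1} · (x̄ - mu_0) = (-0.3336, -0.3963),
  (x̄ - mu_0)^T · [...] = (-2.3333)·(-0.3336) + (-2.8333)·(-0.3963) = 1.9011.

Step 5 — scale by n: T² = 6 · 1.9011 = 11.4069.

T² ≈ 11.4069


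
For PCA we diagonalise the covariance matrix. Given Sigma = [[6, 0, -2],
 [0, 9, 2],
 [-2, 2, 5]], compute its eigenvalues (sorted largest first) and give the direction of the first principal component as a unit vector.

Step 1 — characteristic polynomial p(λ) = det(λI - Sigma) = λ³ - tr·λ² + c_1·λ - det, where tr = trace, c_1 = sum of the principal 2×2 minors, det = det(Sigma):
  tr = 6 + 9 + 5 = 20,
  c_1 = (6·9 - (0)²) + (6·5 - (-2)²) + (9·5 - (2)²) = 54 + 26 + 41 = 121,
  det = 6·(9·5 - (2)²) - (0)·((0)·5 - (2)·(-2)) + (-2)·((0)·(2) - 9·(-2)) = 6·(41) - (0)·(4) + (-2)·(18) = 210.
  So p(λ) = λ³ - 20λ² + 121λ - 210.
Step 2 — look for an integer root (rational root theorem: any rational root is an integer divisor of 210). Testing λ = 3:
  p(3) = 27 - 180 + 363 - 210 = 0  ✓
  Dividing out (λ - 3): p(λ) = (λ - 3)(λ² - 17λ + 70).
Step 3 — remaining eigenvalues from the quadratic λ² - 17λ + 70 = 0:
  Δ = 17² - 4·70 = 289 - 280 = 9,  λ = (17 ± √9)/2 = (17 ± 3)/2 = 10 or 7.
  Sorted: λ_1 = 10,  λ_2 = 7,  λ_3 = 3  (check: sum = 20 = tr ✓).

Step 4 — unit eigenvector for λ_1 = 10: v spans the null space of (Sigma - λ_1 I), whose rows are
  r_1 = (-4, 0, -2),  r_2 = (0, -1, 2),  r_3 = (-2, 2, -5).
  v is orthogonal to every row, so take v ∝ r_1 × r_2 = ((0)·(2) - (-2)·(-1), (-2)·(0) - (-4)·(2), (-4)·(-1) - (0)·(0)) = (-2, 8, 4).
  Rescale (divide by 2; multiply by -1 so the first nonzero entry is positive): u = (1, -4, -2).
  ||u|| = √((1)² + (-4)² + (-2)²) = √(21) ≈ 4.5826,  v_1 = u/||u|| ≈ (0.2182, -0.8729, -0.4364) (||v_1|| = 1).

λ_1 = 10,  λ_2 = 7,  λ_3 = 3;  v_1 ≈ (0.2182, -0.8729, -0.4364)


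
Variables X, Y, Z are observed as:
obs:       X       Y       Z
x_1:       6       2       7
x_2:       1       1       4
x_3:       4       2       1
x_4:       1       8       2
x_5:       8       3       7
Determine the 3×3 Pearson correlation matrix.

Step 1 — column means:
  mean(X) = (6 + 1 + 4 + 1 + 8) / 5 = 20/5 = 4
  mean(Y) = (2 + 1 + 2 + 8 + 3) / 5 = 16/5 = 3.2
  mean(Z) = (7 + 4 + 1 + 2 + 7) / 5 = 21/5 = 4.2

Step 2 — sample variances and covariances s[i,j] = (1/(n-1)) · Σ_k (x_{k,i} - mean_i) · (x_{k,j} - mean_j), with n-1 = 4:
  s[X,X] = ((2)·(2) + (-3)·(-3) + (0)·(0) + (-3)·(-3) + (4)·(4)) / 4 = 38/4 = 9.5
  s[X,Y] = ((2)·(-1.2) + (-3)·(-2.2) + (0)·(-1.2) + (-3)·(4.8) + (4)·(-0.2)) / 4 = -11/4 = -2.75
  s[X,Z] = ((2)·(2.8) + (-3)·(-0.2) + (0)·(-3.2) + (-3)·(-2.2) + (4)·(2.8)) / 4 = 24/4 = 6
  s[Y,Y] = ((-1.2)·(-1.2) + (-2.2)·(-2.2) + (-1.2)·(-1.2) + (4.8)·(4.8) + (-0.2)·(-0.2)) / 4 = 30.8/4 = 7.7
  s[Y,Z] = ((-1.2)·(2.8) + (-2.2)·(-0.2) + (-1.2)·(-3.2) + (4.8)·(-2.2) + (-0.2)·(2.8)) / 4 = -10.2/4 = -2.55
  s[Z,Z] = ((2.8)·(2.8) + (-0.2)·(-0.2) + (-3.2)·(-3.2) + (-2.2)·(-2.2) + (2.8)·(2.8)) / 4 = 30.8/4 = 7.7
  Sample standard deviations s_i = √(s[i,i]):
  s(X) = √(9.5) = 3.0822
  s(Y) = √(7.7) = 2.7749
  s(Z) = √(7.7) = 2.7749

Step 3 — r_{ij} = s_{ij} / (s_i · s_j):
  r[X,X] = 1 (diagonal).
  r[X,Y] = -2.75 / (3.0822 · 2.7749) = -2.75 / 8.5528 = -0.3215
  r[X,Z] = 6 / (3.0822 · 2.7749) = 6 / 8.5528 = 0.7015
  r[Y,Y] = 1 (diagonal).
  r[Y,Z] = -2.55 / (2.7749 · 2.7749) = -2.55 / 7.7 = -0.3312
  r[Z,Z] = 1 (diagonal).

R is symmetric with unit diagonal. Assembling:

R = [[1, -0.3215, 0.7015],
 [-0.3215, 1, -0.3312],
 [0.7015, -0.3312, 1]]


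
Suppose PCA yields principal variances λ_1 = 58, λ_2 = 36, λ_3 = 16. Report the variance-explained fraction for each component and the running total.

Step 1 — total variance = trace(Sigma) = Σ λ_i = 58 + 36 + 16 = 110.

Step 2 — fraction explained by component i = λ_i / Σ λ:
  PC1: 58/110 = 0.5273
  PC2: 36/110 = 0.3273
  PC3: 16/110 = 0.1455

Step 3 — cumulative fraction after k components = (λ_1 + ... + λ_k) / Σ λ:
  k = 1: 58/110 = 0.5273
  k = 2: (58 + 36)/110 = 94/110 = 0.8545
  k = 3: (58 + 36 + 16)/110 = 110/110 = 1

Summary (fraction, with percent):

explained: PC1 0.5273 (52.73%), PC2 0.3273 (32.73%), PC3 0.1455 (14.55%);  cumulative: 0.5273, 0.8545, 1


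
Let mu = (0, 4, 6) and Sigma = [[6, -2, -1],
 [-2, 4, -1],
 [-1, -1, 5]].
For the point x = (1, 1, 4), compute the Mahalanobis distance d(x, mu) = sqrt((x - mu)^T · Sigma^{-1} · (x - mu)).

Step 1 — centre the observation: (x - mu) = (1, -3, -2).

Step 2 — invert Sigma (cofactor / det for 3×3, or solve directly):
  Sigma^{-1} = [[0.2209, 0.1279, 0.0698],
 [0.1279, 0.3372, 0.093],
 [0.0698, 0.093, 0.2326]].

Step 3 — form the quadratic (x - mu)^T · Sigma^{-1} · (x - mu):
  Sigma^{-1} · (x - mu) = (-0.3023, -1.0698, -0.6744).
  (x - mu)^T · [Sigma^{-1} · (x - mu)] = (1)·(-0.3023) + (-3)·(-1.0698) + (-2)·(-0.6744) = 4.2558.

Step 4 — take square root: d = √(4.2558) ≈ 2.063.

d(x, mu) = √(4.2558) ≈ 2.063


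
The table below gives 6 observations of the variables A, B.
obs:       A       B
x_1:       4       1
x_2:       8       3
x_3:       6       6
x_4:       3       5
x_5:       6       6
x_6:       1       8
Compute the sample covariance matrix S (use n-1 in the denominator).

Step 1 — column means:
  mean(A) = (4 + 8 + 6 + 3 + 6 + 1) / 6 = 28/6 = 4.6667
  mean(B) = (1 + 3 + 6 + 5 + 6 + 8) / 6 = 29/6 = 4.8333

Step 2 — sample covariance S[i,j] = (1/(n-1)) · Σ_k (x_{k,i} - mean_i) · (x_{k,j} - mean_j), with n-1 = 5.
  S[A,A] = ((-0.6667)·(-0.6667) + (3.3333)·(3.3333) + (1.3333)·(1.3333) + (-1.6667)·(-1.6667) + (1.3333)·(1.3333) + (-3.6667)·(-3.6667)) / 5 = 31.3333/5 = 6.2667
  S[A,B] = ((-0.6667)·(-3.8333) + (3.3333)·(-1.8333) + (1.3333)·(1.1667) + (-1.6667)·(0.1667) + (1.3333)·(1.1667) + (-3.6667)·(3.1667)) / 5 = -12.3333/5 = -2.4667
  S[B,B] = ((-3.8333)·(-3.8333) + (-1.8333)·(-1.8333) + (1.1667)·(1.1667) + (0.1667)·(0.1667) + (1.1667)·(1.1667) + (3.1667)·(3.1667)) / 5 = 30.8333/5 = 6.1667

S is symmetric (S[j,i] = S[i,j]). Assembling:

S = [[6.2667, -2.4667],
 [-2.4667, 6.1667]]


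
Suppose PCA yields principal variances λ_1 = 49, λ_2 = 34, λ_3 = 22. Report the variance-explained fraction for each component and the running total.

Step 1 — total variance = trace(Sigma) = Σ λ_i = 49 + 34 + 22 = 105.

Step 2 — fraction explained by component i = λ_i / Σ λ:
  PC1: 49/105 = 0.4667
  PC2: 34/105 = 0.3238
  PC3: 22/105 = 0.2095

Step 3 — cumulative fraction after k components = (λ_1 + ... + λ_k) / Σ λ:
  k = 1: 49/105 = 0.4667
  k = 2: (49 + 34)/105 = 83/105 = 0.7905
  k = 3: (49 + 34 + 22)/105 = 105/105 = 1

Summary (fraction, with percent):

explained: PC1 0.4667 (46.67%), PC2 0.3238 (32.38%), PC3 0.2095 (20.95%);  cumulative: 0.4667, 0.7905, 1


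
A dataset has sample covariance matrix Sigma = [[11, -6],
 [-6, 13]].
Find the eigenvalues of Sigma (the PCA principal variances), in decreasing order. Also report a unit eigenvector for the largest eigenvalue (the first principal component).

Step 1 — characteristic polynomial of 2×2 Sigma:
  det(Sigma - λI) = λ² - trace · λ + det = 0.
  trace = 11 + 13 = 24, det = 11·13 - (-6)² = 107.
Step 2 — discriminant:
  Δ = trace² - 4·det = 576 - 428 = 148.
Step 3 — eigenvalues:
  λ = (trace ± √Δ)/2 = (24 ± 12.1655)/2,
  λ_1 = 18.0828,  λ_2 = 5.9172.

Step 4 — unit eigenvector for λ_1: solve (Sigma - λ_1 I)v = 0. First row:
  (11 - 18.0828)·v_x + (-6)·v_y = 0, i.e. (-7.0828)·v_x + (-6)·v_y = 0,
  so v ∝ (b, λ_1 - a) = (-6, 7.0828); multiply by -1 so the first entry is positive: u = (6, -7.0828).
  ||u|| = √((6)² + (-7.0828)²) = √(86.1655) ≈ 9.2825,
  v_1 = u/||u|| ≈ (0.6464, -0.763) (||v_1|| = 1).

λ_1 = 18.0828,  λ_2 = 5.9172;  v_1 ≈ (0.6464, -0.763)


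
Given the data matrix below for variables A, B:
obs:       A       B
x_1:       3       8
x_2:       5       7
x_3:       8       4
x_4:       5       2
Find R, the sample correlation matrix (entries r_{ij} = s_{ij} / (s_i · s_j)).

Step 1 — column means:
  mean(A) = (3 + 5 + 8 + 5) / 4 = 21/4 = 5.25
  mean(B) = (8 + 7 + 4 + 2) / 4 = 21/4 = 5.25

Step 2 — sample variances and covariances s[i,j] = (1/(n-1)) · Σ_k (x_{k,i} - mean_i) · (x_{k,j} - mean_j), with n-1 = 3:
  s[A,A] = ((-2.25)·(-2.25) + (-0.25)·(-0.25) + (2.75)·(2.75) + (-0.25)·(-0.25)) / 3 = 12.75/3 = 4.25
  s[A,B] = ((-2.25)·(2.75) + (-0.25)·(1.75) + (2.75)·(-1.25) + (-0.25)·(-3.25)) / 3 = -9.25/3 = -3.0833
  s[B,B] = ((2.75)·(2.75) + (1.75)·(1.75) + (-1.25)·(-1.25) + (-3.25)·(-3.25)) / 3 = 22.75/3 = 7.5833
  Sample standard deviations s_i = √(s[i,i]):
  s(A) = √(4.25) = 2.0616
  s(B) = √(7.5833) = 2.7538

Step 3 — r_{ij} = s_{ij} / (s_i · s_j):
  r[A,A] = 1 (diagonal).
  r[A,B] = -3.0833 / (2.0616 · 2.7538) = -3.0833 / 5.6771 = -0.5431
  r[B,B] = 1 (diagonal).

R is symmetric with unit diagonal. Assembling:

R = [[1, -0.5431],
 [-0.5431, 1]]


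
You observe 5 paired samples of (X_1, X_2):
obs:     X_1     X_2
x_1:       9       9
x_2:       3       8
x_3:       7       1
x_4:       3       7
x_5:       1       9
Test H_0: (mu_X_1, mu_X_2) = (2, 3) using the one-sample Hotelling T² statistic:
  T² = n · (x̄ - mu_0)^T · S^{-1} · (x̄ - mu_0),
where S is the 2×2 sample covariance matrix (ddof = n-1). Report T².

Step 1 — sample mean vector:
  mean(X_1) = (9 + 3 + 7 + 3 + 1) / 5 = 23/5 = 4.6
  mean(X_2) = (9 + 8 + 1 + 7 + 9) / 5 = 34/5 = 6.8
  x̄ = (4.6, 6.8),  deviation x̄ - mu_0 = (4.6, 6.8) - (2, 3) = (2.6, 3.8).

Step 2 — sample covariance matrix, S[i,j] = (1/(n-1)) · Σ_k (x_{k,i} - mean_i) · (x_{k,j} - mean_j), divisor n-1 = 4:
  S[X_1,X_1] = ((4.4)·(4.4) + (-1.6)·(-1.6) + (2.4)·(2.4) + (-1.6)·(-1.6) + (-3.6)·(-3.6)) / 4 = 43.2/4 = 10.8
  S[X_1,X_2] = ((4.4)·(2.2) + (-1.6)·(1.2) + (2.4)·(-5.8) + (-1.6)·(0.2) + (-3.6)·(2.2)) / 4 = -14.4/4 = -3.6
  S[X_2,X_2] = ((2.2)·(2.2) + (1.2)·(1.2) + (-5.8)·(-5.8) + (0.2)·(0.2) + (2.2)·(2.2)) / 4 = 44.8/4 = 11.2
  S = [[10.8, -3.6],
 [-3.6, 11.2]].

Step 3 — invert S. det(S) = 10.8·11.2 - (-3.6)² = 108.
  S^{-1} = (1/det) · [[d, -b], [-b, a]] = [[0.1037, 0.0333],
 [0.0333, 0.1]].

Step 4 — quadratic form (x̄ - mu_0)^T · S^{-1} · (x̄ - mu_0):
  S^{-1} · (x̄ - mu_0) = (0.3963, 0.4667),
  (x̄ - mu_0)^T · [...] = (2.6)·(0.3963) + (3.8)·(0.4667) = 2.8037.

Step 5 — scale by n: T² = 5 · 2.8037 = 14.0185.

T² ≈ 14.0185


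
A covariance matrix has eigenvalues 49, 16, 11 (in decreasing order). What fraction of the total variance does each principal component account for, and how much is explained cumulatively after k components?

Step 1 — total variance = trace(Sigma) = Σ λ_i = 49 + 16 + 11 = 76.

Step 2 — fraction explained by component i = λ_i / Σ λ:
  PC1: 49/76 = 0.6447
  PC2: 16/76 = 0.2105
  PC3: 11/76 = 0.1447

Step 3 — cumulative fraction after k components = (λ_1 + ... + λ_k) / Σ λ:
  k = 1: 49/76 = 0.6447
  k = 2: (49 + 16)/76 = 65/76 = 0.8553
  k = 3: (49 + 16 + 11)/76 = 76/76 = 1

Summary (fraction, with percent):

explained: PC1 0.6447 (64.47%), PC2 0.2105 (21.05%), PC3 0.1447 (14.47%);  cumulative: 0.6447, 0.8553, 1


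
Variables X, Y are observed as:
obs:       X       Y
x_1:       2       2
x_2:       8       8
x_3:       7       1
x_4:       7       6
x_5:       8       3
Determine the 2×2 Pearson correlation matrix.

Step 1 — column means:
  mean(X) = (2 + 8 + 7 + 7 + 8) / 5 = 32/5 = 6.4
  mean(Y) = (2 + 8 + 1 + 6 + 3) / 5 = 20/5 = 4

Step 2 — sample variances and covariances s[i,j] = (1/(n-1)) · Σ_k (x_{k,i} - mean_i) · (x_{k,j} - mean_j), with n-1 = 4:
  s[X,X] = ((-4.4)·(-4.4) + (1.6)·(1.6) + (0.6)·(0.6) + (0.6)·(0.6) + (1.6)·(1.6)) / 4 = 25.2/4 = 6.3
  s[X,Y] = ((-4.4)·(-2) + (1.6)·(4) + (0.6)·(-3) + (0.6)·(2) + (1.6)·(-1)) / 4 = 13/4 = 3.25
  s[Y,Y] = ((-2)·(-2) + (4)·(4) + (-3)·(-3) + (2)·(2) + (-1)·(-1)) / 4 = 34/4 = 8.5
  Sample standard deviations s_i = √(s[i,i]):
  s(X) = √(6.3) = 2.51
  s(Y) = √(8.5) = 2.9155

Step 3 — r_{ij} = s_{ij} / (s_i · s_j):
  r[X,X] = 1 (diagonal).
  r[X,Y] = 3.25 / (2.51 · 2.9155) = 3.25 / 7.3178 = 0.4441
  r[Y,Y] = 1 (diagonal).

R is symmetric with unit diagonal. Assembling:

R = [[1, 0.4441],
 [0.4441, 1]]


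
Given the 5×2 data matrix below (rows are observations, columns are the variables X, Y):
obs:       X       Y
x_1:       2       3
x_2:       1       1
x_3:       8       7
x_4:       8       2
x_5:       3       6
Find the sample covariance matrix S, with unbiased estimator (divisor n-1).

Step 1 — column means:
  mean(X) = (2 + 1 + 8 + 8 + 3) / 5 = 22/5 = 4.4
  mean(Y) = (3 + 1 + 7 + 2 + 6) / 5 = 19/5 = 3.8

Step 2 — sample covariance S[i,j] = (1/(n-1)) · Σ_k (x_{k,i} - mean_i) · (x_{k,j} - mean_j), with n-1 = 4.
  S[X,X] = ((-2.4)·(-2.4) + (-3.4)·(-3.4) + (3.6)·(3.6) + (3.6)·(3.6) + (-1.4)·(-1.4)) / 4 = 45.2/4 = 11.3
  S[X,Y] = ((-2.4)·(-0.8) + (-3.4)·(-2.8) + (3.6)·(3.2) + (3.6)·(-1.8) + (-1.4)·(2.2)) / 4 = 13.4/4 = 3.35
  S[Y,Y] = ((-0.8)·(-0.8) + (-2.8)·(-2.8) + (3.2)·(3.2) + (-1.8)·(-1.8) + (2.2)·(2.2)) / 4 = 26.8/4 = 6.7

S is symmetric (S[j,i] = S[i,j]). Assembling:

S = [[11.3, 3.35],
 [3.35, 6.7]]


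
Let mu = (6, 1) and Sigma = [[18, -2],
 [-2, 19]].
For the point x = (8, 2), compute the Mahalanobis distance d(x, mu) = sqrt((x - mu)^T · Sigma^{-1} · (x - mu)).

Step 1 — centre the observation: (x - mu) = (2, 1).

Step 2 — invert Sigma. det(Sigma) = 18·19 - (-2)² = 338.
  Sigma^{-1} = (1/det) · [[d, -b], [-b, a]] = [[0.0562, 0.0059],
 [0.0059, 0.0533]].

Step 3 — form the quadratic (x - mu)^T · Sigma^{-1} · (x - mu):
  Sigma^{-1} · (x - mu) = (0.1183, 0.0651).
  (x - mu)^T · [Sigma^{-1} · (x - mu)] = (2)·(0.1183) + (1)·(0.0651) = 0.3018.

Step 4 — take square root: d = √(0.3018) ≈ 0.5493.

d(x, mu) = √(0.3018) ≈ 0.5493


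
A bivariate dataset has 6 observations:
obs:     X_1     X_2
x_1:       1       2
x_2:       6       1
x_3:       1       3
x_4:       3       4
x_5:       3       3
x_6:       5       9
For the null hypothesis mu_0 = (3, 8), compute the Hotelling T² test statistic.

Step 1 — sample mean vector:
  mean(X_1) = (1 + 6 + 1 + 3 + 3 + 5) / 6 = 19/6 = 3.1667
  mean(X_2) = (2 + 1 + 3 + 4 + 3 + 9) / 6 = 22/6 = 3.6667
  x̄ = (3.1667, 3.6667),  deviation x̄ - mu_0 = (3.1667, 3.6667) - (3, 8) = (0.1667, -4.3333).

Step 2 — sample covariance matrix, S[i,j] = (1/(n-1)) · Σ_k (x_{k,i} - mean_i) · (x_{k,j} - mean_j), divisor n-1 = 5:
  S[X_1,X_1] = ((-2.1667)·(-2.1667) + (2.8333)·(2.8333) + (-2.1667)·(-2.1667) + (-0.1667)·(-0.1667) + (-0.1667)·(-0.1667) + (1.8333)·(1.8333)) / 5 = 20.8333/5 = 4.1667
  S[X_1,X_2] = ((-2.1667)·(-1.6667) + (2.8333)·(-2.6667) + (-2.1667)·(-0.6667) + (-0.1667)·(0.3333) + (-0.1667)·(-0.6667) + (1.8333)·(5.3333)) / 5 = 7.3333/5 = 1.4667
  S[X_2,X_2] = ((-1.6667)·(-1.6667) + (-2.6667)·(-2.6667) + (-0.6667)·(-0.6667) + (0.3333)·(0.3333) + (-0.6667)·(-0.6667) + (5.3333)·(5.3333)) / 5 = 39.3333/5 = 7.8667
  S = [[4.1667, 1.4667],
 [1.4667, 7.8667]].

Step 3 — invert S. det(S) = 4.1667·7.8667 - (1.4667)² = 30.6267.
  S^{-1} = (1/det) · [[d, -b], [-b, a]] = [[0.2569, -0.0479],
 [-0.0479, 0.136]].

Step 4 — quadratic form (x̄ - mu_0)^T · S^{-1} · (x̄ - mu_0):
  S^{-1} · (x̄ - mu_0) = (0.2503, -0.5975),
  (x̄ - mu_0)^T · [...] = (0.1667)·(0.2503) + (-4.3333)·(-0.5975) = 2.631.

Step 5 — scale by n: T² = 6 · 2.631 = 15.7858.

T² ≈ 15.7858
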